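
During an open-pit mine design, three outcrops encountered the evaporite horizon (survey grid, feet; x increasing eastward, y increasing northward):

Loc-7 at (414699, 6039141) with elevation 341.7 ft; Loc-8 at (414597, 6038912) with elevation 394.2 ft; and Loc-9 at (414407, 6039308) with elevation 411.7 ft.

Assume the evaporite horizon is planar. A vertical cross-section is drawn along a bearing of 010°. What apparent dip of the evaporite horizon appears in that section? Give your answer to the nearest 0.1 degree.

Let the plane be z = a·x + b·y + c.
Loc-8−Loc-7: −102a − 229b = 52.5;  Loc-9−Loc-7: −292a + 167b = 70.
Solving gives a = −0.29555, b = −0.09761.
Unit vector along 010° is (sin 10°, cos 10°) = (0.1736, 0.9848).
Slope in that direction = a·(0.1736) + b·(0.9848) = −0.14745.
Apparent dip = arctan|0.14745| = 8.4° (true dip is 17.3°, so apparent ≤ true as expected).

8.4°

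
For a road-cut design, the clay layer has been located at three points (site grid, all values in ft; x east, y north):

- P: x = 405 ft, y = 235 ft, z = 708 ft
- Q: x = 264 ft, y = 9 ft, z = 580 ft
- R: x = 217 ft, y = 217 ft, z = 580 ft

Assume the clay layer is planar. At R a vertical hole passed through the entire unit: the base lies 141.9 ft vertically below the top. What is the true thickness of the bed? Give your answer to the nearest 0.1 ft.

Two edge vectors: P→Q = (-141, -226, -128), P→R = (-188, -18, -128).
Normal n = (P→Q) × (P→R) = (26624, 6016, -39950).
So ∂z/∂x = −n_x/n_z = 0.66643 and ∂z/∂y = −n_y/n_z = 0.15059.
|∇z| = √(a²+b²) = 0.68323, so dip δ = arctan(0.68323) = 34.34°.
True thickness = vertical thickness × cos δ = 141.9 × cos 34.34° = 117.2 ft.

117.2 ft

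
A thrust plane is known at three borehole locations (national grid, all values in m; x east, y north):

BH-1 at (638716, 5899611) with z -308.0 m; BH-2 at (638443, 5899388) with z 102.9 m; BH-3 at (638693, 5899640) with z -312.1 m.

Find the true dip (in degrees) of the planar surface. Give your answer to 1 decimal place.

Two edge vectors: BH-1→BH-2 = (-273, -223, 410.9), BH-1→BH-3 = (-23, 29, -4.1).
Normal n = (BH-1→BH-2) × (BH-1→BH-3) = (-11001.8, -10570, -13046).
So ∂z/∂x = −n_x/n_z = −0.84331 and ∂z/∂y = −n_y/n_z = −0.81021.
Gradient magnitude |∇z| = √(a² + b²) = √(0.71117 + 0.65644) = 1.16945.
True dip = arctan(1.16945) = 49.5°, dipping toward NE (azimuth ≈ 046°).

49.5°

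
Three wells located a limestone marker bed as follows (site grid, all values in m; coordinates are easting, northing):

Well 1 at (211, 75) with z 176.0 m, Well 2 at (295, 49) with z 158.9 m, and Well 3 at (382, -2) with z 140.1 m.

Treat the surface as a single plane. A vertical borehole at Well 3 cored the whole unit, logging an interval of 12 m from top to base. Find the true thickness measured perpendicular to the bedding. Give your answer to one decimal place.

11.8 m

Let the plane be z = a·easting + b·northing + c.
Well 2−Well 1: 84a − 26b = −17.1;  Well 3−Well 1: 171a − 77b = −35.9.
Solving gives a = −0.18956, b = 0.04525.
|∇z| = √(a²+b²) = 0.19489, so dip δ = arctan(0.19489) = 11.03°.
True thickness = vertical thickness × cos δ = 12 × cos 11.03° = 11.8 m.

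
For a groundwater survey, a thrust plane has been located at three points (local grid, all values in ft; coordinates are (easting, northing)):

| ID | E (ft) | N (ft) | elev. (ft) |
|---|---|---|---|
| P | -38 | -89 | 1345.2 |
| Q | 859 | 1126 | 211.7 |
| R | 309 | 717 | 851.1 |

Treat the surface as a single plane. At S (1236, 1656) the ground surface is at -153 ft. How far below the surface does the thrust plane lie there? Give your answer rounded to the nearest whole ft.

115 ft

Two edge vectors: P→Q = (897, 1215, -1133.5), P→R = (347, 806, -494.1).
Normal n = (P→Q) × (P→R) = (313269.5, 49883.2, 301377).
So ∂z/∂E = −n_x/n_z = −1.03946 and ∂z/∂N = −n_y/n_z = −0.16552.
Intercept c from P: 1345.2 − 39.50 − 14.73 = 1290.97.
At (1236, 1656): z_contact = −1284.8 − 274.1 + 1290.97 = -267.9 ft.
Depth below ground = -153 − (-267.9) = 115 ft.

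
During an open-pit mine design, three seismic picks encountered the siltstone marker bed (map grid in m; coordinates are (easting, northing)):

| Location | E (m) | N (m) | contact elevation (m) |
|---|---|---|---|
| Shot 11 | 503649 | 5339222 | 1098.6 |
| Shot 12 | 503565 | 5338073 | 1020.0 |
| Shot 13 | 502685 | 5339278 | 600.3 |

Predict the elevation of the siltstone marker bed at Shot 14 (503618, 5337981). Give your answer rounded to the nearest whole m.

Two edge vectors: Shot 11→Shot 12 = (-84, -1149, -78.6), Shot 11→Shot 13 = (-964, 56, -498.3).
Normal n = (Shot 11→Shot 12) × (Shot 11→Shot 13) = (576948.3, 33913.2, -1112340).
So ∂z/∂E = −n_x/n_z = 0.51867981 and ∂z/∂N = −n_y/n_z = 0.03048816.
Intercept c from Shot 11: 1098.6 − 261232.57 − 162783.06 = −422917.02.
At (503618, 5337981): z = 261216.5 + 162745.2 − 422917.02 = 1044.7 m.

1045 m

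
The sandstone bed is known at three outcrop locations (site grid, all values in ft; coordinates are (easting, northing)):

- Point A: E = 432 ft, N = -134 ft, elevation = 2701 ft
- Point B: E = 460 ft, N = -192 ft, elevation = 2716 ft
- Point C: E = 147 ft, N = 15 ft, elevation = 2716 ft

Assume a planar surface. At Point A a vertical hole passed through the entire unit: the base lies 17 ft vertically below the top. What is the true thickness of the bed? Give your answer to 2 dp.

Two edge vectors: Point A→Point B = (28, -58, 15), Point A→Point C = (-285, 149, 15).
Normal n = (Point A→Point B) × (Point A→Point C) = (-3105, -4695, -12358).
So ∂z/∂E = −n_x/n_z = −0.25125 and ∂z/∂N = −n_y/n_z = −0.37992.
|∇z| = √(a²+b²) = 0.45548, so dip δ = arctan(0.45548) = 24.49°.
True thickness = vertical thickness × cos δ = 17 × cos 24.49° = 15.47 ft.

15.47 ft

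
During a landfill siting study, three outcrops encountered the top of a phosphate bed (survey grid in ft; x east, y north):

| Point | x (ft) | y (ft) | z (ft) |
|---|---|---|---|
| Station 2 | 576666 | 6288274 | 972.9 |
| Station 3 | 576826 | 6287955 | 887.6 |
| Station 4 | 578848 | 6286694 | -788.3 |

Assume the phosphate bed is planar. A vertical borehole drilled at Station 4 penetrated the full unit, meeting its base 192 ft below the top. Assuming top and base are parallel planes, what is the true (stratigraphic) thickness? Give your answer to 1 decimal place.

136.6 ft

Let the plane be z = a·x + b·y + c.
Station 3−Station 2: 160a − 319b = −85.3;  Station 4−Station 2: 2182a − 1580b = −1761.2.
Solving gives a = −0.96343, b = −0.21583.
|∇z| = √(a²+b²) = 0.98731, so dip δ = arctan(0.98731) = 44.63°.
True thickness = vertical thickness × cos δ = 192 × cos 44.63° = 136.6 ft.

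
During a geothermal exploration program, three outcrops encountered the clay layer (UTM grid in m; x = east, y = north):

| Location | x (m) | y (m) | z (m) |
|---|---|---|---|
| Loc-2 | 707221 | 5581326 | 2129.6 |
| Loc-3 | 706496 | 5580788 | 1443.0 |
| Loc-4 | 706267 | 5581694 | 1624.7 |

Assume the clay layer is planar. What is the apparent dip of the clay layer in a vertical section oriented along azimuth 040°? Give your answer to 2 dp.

35.60°

Two edge vectors: Loc-2→Loc-3 = (-725, -538, -686.6), Loc-2→Loc-4 = (-954, 368, -504.9).
Normal n = (Loc-2→Loc-3) × (Loc-2→Loc-4) = (524305, 288963.9, -780052).
So ∂z/∂x = −n_x/n_z = 0.67214 and ∂z/∂y = −n_y/n_z = 0.37044.
Unit vector along 040° is (sin 40°, cos 40°) = (0.6428, 0.7660).
Slope in that direction = a·(0.6428) + b·(0.7660) = 0.71582.
Apparent dip = arctan|0.71582| = 35.60° (true dip is 37.5°, so apparent ≤ true as expected).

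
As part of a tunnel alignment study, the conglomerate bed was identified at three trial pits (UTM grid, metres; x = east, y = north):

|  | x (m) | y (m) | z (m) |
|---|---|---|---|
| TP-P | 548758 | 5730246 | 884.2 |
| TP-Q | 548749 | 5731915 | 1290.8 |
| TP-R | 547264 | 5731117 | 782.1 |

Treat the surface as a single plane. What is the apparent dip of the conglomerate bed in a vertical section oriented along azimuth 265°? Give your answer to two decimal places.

Let the plane be z = a·x + b·y + c.
TP-Q−TP-P: −9a + 1669b = 406.6;  TP-R−TP-P: −1494a + 871b = −102.1.
Solving gives a = 0.21103, b = 0.24476.
Unit vector along 265° is (sin 265°, cos 265°) = (-0.9962, -0.0872).
Slope in that direction = a·(-0.9962) + b·(-0.0872) = −0.23156.
Apparent dip = arctan|0.23156| = 13.04° (true dip is 17.9°, so apparent ≤ true as expected).

13.04°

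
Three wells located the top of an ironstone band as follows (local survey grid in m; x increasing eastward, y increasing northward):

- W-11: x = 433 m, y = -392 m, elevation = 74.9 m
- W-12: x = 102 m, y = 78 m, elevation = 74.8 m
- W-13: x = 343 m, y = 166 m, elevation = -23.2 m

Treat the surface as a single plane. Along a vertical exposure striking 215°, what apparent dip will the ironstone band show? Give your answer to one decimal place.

20.4°

Two edge vectors: W-11→W-12 = (-331, 470, -0.1), W-11→W-13 = (-90, 558, -98.1).
Normal n = (W-11→W-12) × (W-11→W-13) = (-46051.2, -32462.1, -142398).
So ∂z/∂x = −n_x/n_z = −0.32340 and ∂z/∂y = −n_y/n_z = −0.22797.
Unit vector along 215° is (sin 215°, cos 215°) = (-0.5736, -0.8192).
Slope in that direction = a·(-0.5736) + b·(-0.8192) = 0.37223.
Apparent dip = arctan|0.37223| = 20.4° (true dip is 21.6°, so apparent ≤ true as expected).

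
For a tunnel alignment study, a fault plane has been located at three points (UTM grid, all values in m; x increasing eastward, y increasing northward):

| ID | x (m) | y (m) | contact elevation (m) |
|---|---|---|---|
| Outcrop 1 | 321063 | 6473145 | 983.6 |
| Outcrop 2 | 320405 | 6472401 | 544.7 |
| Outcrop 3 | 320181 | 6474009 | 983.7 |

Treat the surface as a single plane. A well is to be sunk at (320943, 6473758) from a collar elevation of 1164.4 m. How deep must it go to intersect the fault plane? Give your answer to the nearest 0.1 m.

Let the plane be z = a·x + b·y + c.
Outcrop 2−Outcrop 1: −658a − 744b = −438.9;  Outcrop 3−Outcrop 1: −882a + 864b = 0.1.
Solving gives a = 0.309568881, b = 0.316133973.
Then c = 983.6 − a·321063 − b·6473145 = −2144788.56.
At (320943, 6473758): z_contact = 99353.97 + 2046574.84 − 2144788.56 = 1140.24 m.
Depth below ground = 1164.4 − 1140.24 = 24.2 m.

24.2 m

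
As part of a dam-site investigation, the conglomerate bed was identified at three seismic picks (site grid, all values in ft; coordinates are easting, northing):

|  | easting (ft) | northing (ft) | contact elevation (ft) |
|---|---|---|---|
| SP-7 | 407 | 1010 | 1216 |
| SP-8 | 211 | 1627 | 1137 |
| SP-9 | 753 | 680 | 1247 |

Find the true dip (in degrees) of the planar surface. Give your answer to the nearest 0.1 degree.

Let the plane be z = a·easting + b·northing + c.
SP-8−SP-7: −196a + 617b = −79;  SP-9−SP-7: 346a − 330b = 31.
Solving gives a = −0.04666, b = −0.14286.
Gradient magnitude |∇z| = √(a² + b²) = √(0.00218 + 0.02041) = 0.15029.
True dip = arctan(0.15029) = 8.5°, dipping toward NNE (azimuth ≈ 018°).

8.5°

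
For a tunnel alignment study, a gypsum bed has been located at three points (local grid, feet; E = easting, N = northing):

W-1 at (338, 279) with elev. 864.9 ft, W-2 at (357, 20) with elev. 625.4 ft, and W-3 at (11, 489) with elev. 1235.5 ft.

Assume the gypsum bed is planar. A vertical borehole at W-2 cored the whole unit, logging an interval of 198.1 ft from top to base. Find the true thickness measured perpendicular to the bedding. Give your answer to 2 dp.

Two edge vectors: W-1→W-2 = (19, -259, -239.5), W-1→W-3 = (-327, 210, 370.6).
Normal n = (W-1→W-2) × (W-1→W-3) = (-45690.4, 71275.1, -80703).
So ∂z/∂E = −n_x/n_z = −0.56615 and ∂z/∂N = −n_y/n_z = 0.88318.
|∇z| = √(a²+b²) = 1.04906, so dip δ = arctan(1.04906) = 46.37°.
True thickness = vertical thickness × cos δ = 198.1 × cos 46.37° = 136.68 ft.

136.68 ft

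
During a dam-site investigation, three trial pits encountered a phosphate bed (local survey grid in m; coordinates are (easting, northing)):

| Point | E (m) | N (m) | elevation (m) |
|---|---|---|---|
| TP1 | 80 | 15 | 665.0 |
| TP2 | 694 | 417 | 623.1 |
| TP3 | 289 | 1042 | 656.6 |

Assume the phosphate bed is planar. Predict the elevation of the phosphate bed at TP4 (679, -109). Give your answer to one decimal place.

Two edge vectors: TP1→TP2 = (614, 402, -41.9), TP1→TP3 = (209, 1027, -8.4).
Normal n = (TP1→TP2) × (TP1→TP3) = (39654.5, -3599.5, 546560).
So ∂z/∂E = −n_x/n_z = −0.072553 and ∂z/∂N = −n_y/n_z = 0.006586.
Intercept c from TP1: 665 + 5.80 − 0.10 = 670.71.
At (679, -109): z = −49.3 − 0.7 + 670.71 = 620.7 m.

620.7 m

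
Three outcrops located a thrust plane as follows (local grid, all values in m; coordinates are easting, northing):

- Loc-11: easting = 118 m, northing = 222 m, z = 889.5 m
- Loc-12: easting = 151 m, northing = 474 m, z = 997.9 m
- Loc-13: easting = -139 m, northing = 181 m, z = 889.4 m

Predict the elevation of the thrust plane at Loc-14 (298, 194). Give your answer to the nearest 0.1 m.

864.7 m

Let the plane be z = a·easting + b·northing + c.
Loc-12−Loc-11: 33a + 252b = 108.4;  Loc-13−Loc-11: −257a − 41b = −0.1.
Solving gives a = −0.06969, b = 0.43928.
Then c = 889.5 − a·118 − b·222 = 800.20.
At (298, 194): z = −20.8 + 85.2 + 800.20 = 864.7 m.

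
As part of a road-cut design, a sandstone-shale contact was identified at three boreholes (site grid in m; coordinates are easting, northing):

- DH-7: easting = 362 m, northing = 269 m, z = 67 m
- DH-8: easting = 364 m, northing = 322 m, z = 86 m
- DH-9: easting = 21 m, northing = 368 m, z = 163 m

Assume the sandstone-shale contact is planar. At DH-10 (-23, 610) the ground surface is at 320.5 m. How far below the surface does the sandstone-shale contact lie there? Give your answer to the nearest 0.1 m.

61.4 m

Let the plane be z = a·easting + b·northing + c.
DH-8−DH-7: 2a + 53b = 19;  DH-9−DH-7: −341a + 99b = 96.
Solving gives a = −0.17552, b = 0.36511.
Then c = 67 − a·362 − b·269 = 32.32.
At (-23, 610): z_contact = 4.04 + 222.72 + 32.32 = 259.08 m.
Depth below ground = 320.5 − 259.08 = 61.4 m.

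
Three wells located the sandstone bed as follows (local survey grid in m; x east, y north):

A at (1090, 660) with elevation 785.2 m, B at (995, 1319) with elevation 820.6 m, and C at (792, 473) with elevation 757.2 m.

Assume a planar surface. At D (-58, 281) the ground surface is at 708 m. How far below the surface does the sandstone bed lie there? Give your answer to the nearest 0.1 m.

Let the plane be z = a·x + b·y + c.
B−A: −95a + 659b = 35.4;  C−A: −298a − 187b = −28.
Solving gives a = 0.055253, b = 0.061683.
Then c = 785.2 − a·1090 − b·660 = 684.26.
At (-58, 281): z_contact = −3.20 + 17.33 + 684.26 = 698.39 m.
Depth below ground = 708 − 698.39 = 9.6 m.

9.6 m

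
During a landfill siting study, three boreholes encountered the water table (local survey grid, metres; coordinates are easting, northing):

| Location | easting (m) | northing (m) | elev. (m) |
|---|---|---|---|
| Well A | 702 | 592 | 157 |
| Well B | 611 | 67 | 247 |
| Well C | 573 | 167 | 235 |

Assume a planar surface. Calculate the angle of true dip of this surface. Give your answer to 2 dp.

Let the plane be z = a·easting + b·northing + c.
Well B−Well A: −91a − 525b = 90;  Well C−Well A: −129a − 425b = 78.
Solving gives a = −0.09294, b = −0.15532.
Gradient magnitude |∇z| = √(a² + b²) = √(0.00864 + 0.02412) = 0.18100.
True dip = arctan(0.18100) = 10.26°, dipping toward NNE (azimuth ≈ 031°).

10.26°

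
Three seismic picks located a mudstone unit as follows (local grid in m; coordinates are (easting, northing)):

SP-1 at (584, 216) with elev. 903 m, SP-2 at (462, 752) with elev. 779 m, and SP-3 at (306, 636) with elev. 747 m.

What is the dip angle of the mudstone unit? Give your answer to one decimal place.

Let the plane be z = a·E + b·N + c.
SP-2−SP-1: −122a + 536b = −124;  SP-3−SP-1: −278a + 420b = −156.
Solving gives a = 0.32256, b = −0.15792.
Gradient magnitude |∇z| = √(a² + b²) = √(0.10404 + 0.02494) = 0.35914.
True dip = arctan(0.35914) = 19.8°, dipping toward WNW (azimuth ≈ 296°).

19.8°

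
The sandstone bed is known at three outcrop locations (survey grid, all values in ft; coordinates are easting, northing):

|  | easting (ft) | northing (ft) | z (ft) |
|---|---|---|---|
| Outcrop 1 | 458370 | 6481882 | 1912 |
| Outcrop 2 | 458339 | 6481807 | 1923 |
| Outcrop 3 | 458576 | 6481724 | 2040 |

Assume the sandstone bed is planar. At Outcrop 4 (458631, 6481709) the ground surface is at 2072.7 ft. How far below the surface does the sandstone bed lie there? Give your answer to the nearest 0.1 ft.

Two edge vectors: Outcrop 1→Outcrop 2 = (-31, -75, 11), Outcrop 1→Outcrop 3 = (206, -158, 128).
Normal n = (Outcrop 1→Outcrop 2) × (Outcrop 1→Outcrop 3) = (-7862, 6234, 20348).
So ∂z/∂easting = −n_x/n_z = 0.386377040 and ∂z/∂northing = −n_y/n_z = −0.306369176.
Intercept c from Outcrop 1: 1912 − 177103.64 + 1985848.85 = 1810657.21.
At (458631, 6481709): z_contact = 177204.49 − 1985795.85 + 1810657.21 = 2065.85 ft.
Depth below ground = 2072.7 − 2065.85 = 6.9 ft.

6.9 ft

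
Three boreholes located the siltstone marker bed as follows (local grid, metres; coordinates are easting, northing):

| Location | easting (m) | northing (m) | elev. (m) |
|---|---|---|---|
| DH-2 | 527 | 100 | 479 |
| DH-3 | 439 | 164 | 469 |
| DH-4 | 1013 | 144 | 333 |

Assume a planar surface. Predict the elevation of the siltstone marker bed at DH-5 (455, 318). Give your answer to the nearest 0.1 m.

387.0 m

Two edge vectors: DH-2→DH-3 = (-88, 64, -10), DH-2→DH-4 = (486, 44, -146).
Normal n = (DH-2→DH-3) × (DH-2→DH-4) = (-8904, -17708, -34976).
So ∂z/∂easting = −n_x/n_z = −0.254575 and ∂z/∂northing = −n_y/n_z = −0.506290.
Intercept c from DH-2: 479 + 134.16 + 50.63 = 663.79.
At (455, 318): z = −115.8 − 161.0 + 663.79 = 387.0 m.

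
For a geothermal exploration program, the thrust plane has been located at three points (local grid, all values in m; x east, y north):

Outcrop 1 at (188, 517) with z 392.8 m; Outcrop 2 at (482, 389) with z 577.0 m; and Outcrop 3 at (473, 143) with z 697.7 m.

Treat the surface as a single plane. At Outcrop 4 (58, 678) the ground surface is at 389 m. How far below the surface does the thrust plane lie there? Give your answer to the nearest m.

Two edge vectors: Outcrop 1→Outcrop 2 = (294, -128, 184.2), Outcrop 1→Outcrop 3 = (285, -374, 304.9).
Normal n = (Outcrop 1→Outcrop 2) × (Outcrop 1→Outcrop 3) = (29863.6, -37143.6, -73476).
So ∂z/∂x = −n_x/n_z = 0.40644 and ∂z/∂y = −n_y/n_z = −0.50552.
Intercept c from Outcrop 1: 392.8 − 76.41 + 261.35 = 577.74.
At (58, 678): z_contact = 23.6 − 342.7 + 577.74 = 258.6 m.
Depth below ground = 389 − 258.6 = 130 m.

130 m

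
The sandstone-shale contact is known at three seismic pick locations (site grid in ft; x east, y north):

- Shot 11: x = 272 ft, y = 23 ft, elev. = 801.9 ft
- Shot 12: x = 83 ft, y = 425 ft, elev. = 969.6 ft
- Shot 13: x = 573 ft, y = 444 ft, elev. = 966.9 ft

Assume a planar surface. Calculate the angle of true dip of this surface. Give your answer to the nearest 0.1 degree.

22.2°

Let the plane be z = a·x + b·y + c.
Shot 12−Shot 11: −189a + 402b = 167.7;  Shot 13−Shot 11: 301a + 421b = 165.
Solving gives a = −0.02130, b = 0.40715.
Gradient magnitude |∇z| = √(a² + b²) = √(0.00045 + 0.16577) = 0.40771.
True dip = arctan(0.40771) = 22.2°, dipping toward S (azimuth ≈ 177°).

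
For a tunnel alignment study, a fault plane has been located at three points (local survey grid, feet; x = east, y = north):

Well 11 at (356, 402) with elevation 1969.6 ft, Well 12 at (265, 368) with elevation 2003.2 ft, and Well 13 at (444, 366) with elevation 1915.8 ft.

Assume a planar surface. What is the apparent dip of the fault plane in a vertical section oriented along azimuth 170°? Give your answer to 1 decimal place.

21.2°

Two edge vectors: Well 11→Well 12 = (-91, -34, 33.6), Well 11→Well 13 = (88, -36, -53.8).
Normal n = (Well 11→Well 12) × (Well 11→Well 13) = (3038.8, -1939, 6268).
So ∂z/∂x = −n_x/n_z = −0.48481 and ∂z/∂y = −n_y/n_z = 0.30935.
Unit vector along 170° is (sin 170°, cos 170°) = (0.1736, -0.9848).
Slope in that direction = a·(0.1736) + b·(-0.9848) = −0.38884.
Apparent dip = arctan|0.38884| = 21.2° (true dip is 29.9°, so apparent ≤ true as expected).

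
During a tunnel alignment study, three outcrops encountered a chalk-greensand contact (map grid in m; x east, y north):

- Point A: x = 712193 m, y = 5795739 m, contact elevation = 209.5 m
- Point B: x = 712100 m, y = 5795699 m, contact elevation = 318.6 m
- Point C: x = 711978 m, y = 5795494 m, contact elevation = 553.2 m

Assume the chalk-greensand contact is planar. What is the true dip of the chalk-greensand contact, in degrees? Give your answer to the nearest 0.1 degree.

Let the plane be z = a·x + b·y + c.
Point B−Point A: −93a − 40b = 109.1;  Point C−Point A: −215a − 245b = 343.7.
Solving gives a = −0.91516, b = −0.59976.
Gradient magnitude |∇z| = √(a² + b²) = √(0.83751 + 0.35971) = 1.09418.
True dip = arctan(1.09418) = 47.6°, dipping toward ENE (azimuth ≈ 057°).

47.6°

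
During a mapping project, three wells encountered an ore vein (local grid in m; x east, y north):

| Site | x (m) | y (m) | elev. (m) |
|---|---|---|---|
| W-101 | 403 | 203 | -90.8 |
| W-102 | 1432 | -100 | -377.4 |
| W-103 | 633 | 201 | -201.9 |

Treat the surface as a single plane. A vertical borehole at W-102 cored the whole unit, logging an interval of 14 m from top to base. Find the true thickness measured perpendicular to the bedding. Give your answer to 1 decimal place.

Two edge vectors: W-101→W-102 = (1029, -303, -286.6), W-101→W-103 = (230, -2, -111.1).
Normal n = (W-101→W-102) × (W-101→W-103) = (33090.1, 48403.9, 67632).
So ∂z/∂x = −n_x/n_z = −0.48927 and ∂z/∂y = −n_y/n_z = −0.71570.
|∇z| = √(a²+b²) = 0.86695, so dip δ = arctan(0.86695) = 40.92°.
True thickness = vertical thickness × cos δ = 14 × cos 40.92° = 10.6 m.

10.6 m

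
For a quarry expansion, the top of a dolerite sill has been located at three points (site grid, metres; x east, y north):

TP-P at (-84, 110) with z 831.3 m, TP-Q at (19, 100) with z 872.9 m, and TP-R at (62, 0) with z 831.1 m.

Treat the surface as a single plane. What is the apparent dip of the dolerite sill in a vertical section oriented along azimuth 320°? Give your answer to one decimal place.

Two edge vectors: TP-P→TP-Q = (103, -10, 41.6), TP-P→TP-R = (146, -110, -0.2).
Normal n = (TP-P→TP-Q) × (TP-P→TP-R) = (4578, 6094.2, -9870).
So ∂z/∂x = −n_x/n_z = 0.46383 and ∂z/∂y = −n_y/n_z = 0.61745.
Unit vector along 320° is (sin 320°, cos 320°) = (-0.6428, 0.7660).
Slope in that direction = a·(-0.6428) + b·(0.7660) = 0.17485.
Apparent dip = arctan|0.17485| = 9.9° (true dip is 37.7°, so apparent ≤ true as expected).

9.9°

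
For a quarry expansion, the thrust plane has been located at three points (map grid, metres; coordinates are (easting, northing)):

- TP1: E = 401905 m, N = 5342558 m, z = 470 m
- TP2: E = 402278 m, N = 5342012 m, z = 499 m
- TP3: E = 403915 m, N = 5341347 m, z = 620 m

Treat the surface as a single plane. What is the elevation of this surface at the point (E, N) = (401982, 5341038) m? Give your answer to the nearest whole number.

481 m

Let the plane be z = a·E + b·N + c.
TP2−TP1: 373a − 546b = 29;  TP3−TP1: 2010a − 1211b = 150.
Solving gives a = 0.07244366, b = −0.00362365.
Then c = 470 − a·401905 − b·5342558 = −9285.89.
At (401982, 5341038): z = 29121.0 − 19354.1 − 9285.89 = 481.1 m.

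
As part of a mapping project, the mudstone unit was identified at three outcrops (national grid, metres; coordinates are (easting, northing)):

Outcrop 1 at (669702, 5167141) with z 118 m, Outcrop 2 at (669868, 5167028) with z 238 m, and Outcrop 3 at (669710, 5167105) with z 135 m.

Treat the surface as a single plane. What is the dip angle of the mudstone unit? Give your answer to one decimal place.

30.9°

Two edge vectors: Outcrop 1→Outcrop 2 = (166, -113, 120), Outcrop 1→Outcrop 3 = (8, -36, 17).
Normal n = (Outcrop 1→Outcrop 2) × (Outcrop 1→Outcrop 3) = (2399, -1862, -5072).
So ∂z/∂E = −n_x/n_z = 0.47299 and ∂z/∂N = −n_y/n_z = −0.36711.
Gradient magnitude |∇z| = √(a² + b²) = √(0.22372 + 0.13477) = 0.59874.
True dip = arctan(0.59874) = 30.9°, dipping toward NW (azimuth ≈ 308°).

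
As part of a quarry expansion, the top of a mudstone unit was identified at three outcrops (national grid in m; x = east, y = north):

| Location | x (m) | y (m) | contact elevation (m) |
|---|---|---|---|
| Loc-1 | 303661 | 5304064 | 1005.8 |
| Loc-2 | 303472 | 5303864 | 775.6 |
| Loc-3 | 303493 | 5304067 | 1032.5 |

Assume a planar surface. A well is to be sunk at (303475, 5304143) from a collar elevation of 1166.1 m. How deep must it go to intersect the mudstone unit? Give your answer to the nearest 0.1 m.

33.9 m

Two edge vectors: Loc-1→Loc-2 = (-189, -200, -230.2), Loc-1→Loc-3 = (-168, 3, 26.7).
Normal n = (Loc-1→Loc-2) × (Loc-1→Loc-3) = (-4649.4, 43719.9, -34167).
So ∂z/∂x = −n_x/n_z = −0.136078672 and ∂z/∂y = −n_y/n_z = 1.279594345.
Intercept c from Loc-1: 1005.8 + 41321.79 − 6787050.30 = −6744722.72.
At (303475, 5304143): z_contact = −41296.48 + 6787151.39 − 6744722.72 = 1132.20 m.
Depth below ground = 1166.1 − 1132.20 = 33.9 m.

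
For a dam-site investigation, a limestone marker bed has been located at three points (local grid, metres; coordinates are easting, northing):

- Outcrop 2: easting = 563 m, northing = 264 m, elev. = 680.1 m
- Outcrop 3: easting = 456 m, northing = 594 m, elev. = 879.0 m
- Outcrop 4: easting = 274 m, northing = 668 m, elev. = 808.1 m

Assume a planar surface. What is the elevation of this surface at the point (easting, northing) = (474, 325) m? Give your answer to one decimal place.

666.3 m

Let the plane be z = a·easting + b·northing + c.
Outcrop 3−Outcrop 2: −107a + 330b = 198.9;  Outcrop 4−Outcrop 2: −289a + 404b = 128.
Solving gives a = 0.73100, b = 0.83975.
Then c = 680.1 − a·563 − b·264 = 46.86.
At (474, 325): z = 346.5 + 272.9 + 46.86 = 666.3 m.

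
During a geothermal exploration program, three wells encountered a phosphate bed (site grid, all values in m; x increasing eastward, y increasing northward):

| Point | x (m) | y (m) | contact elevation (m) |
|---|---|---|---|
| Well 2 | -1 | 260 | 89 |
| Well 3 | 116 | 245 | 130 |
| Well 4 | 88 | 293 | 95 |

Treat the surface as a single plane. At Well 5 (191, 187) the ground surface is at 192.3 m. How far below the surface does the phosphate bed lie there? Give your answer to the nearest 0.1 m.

8.6 m

Two edge vectors: Well 2→Well 3 = (117, -15, 41), Well 2→Well 4 = (89, 33, 6).
Normal n = (Well 2→Well 3) × (Well 2→Well 4) = (-1443, 2947, 5196).
So ∂z/∂x = −n_x/n_z = 0.27771 and ∂z/∂y = −n_y/n_z = −0.56717.
Intercept c from Well 2: 89 + 0.28 + 147.46 = 236.74.
At (191, 187): z_contact = 53.04 − 106.06 + 236.74 = 183.72 m.
Depth below ground = 192.3 − 183.72 = 8.6 m.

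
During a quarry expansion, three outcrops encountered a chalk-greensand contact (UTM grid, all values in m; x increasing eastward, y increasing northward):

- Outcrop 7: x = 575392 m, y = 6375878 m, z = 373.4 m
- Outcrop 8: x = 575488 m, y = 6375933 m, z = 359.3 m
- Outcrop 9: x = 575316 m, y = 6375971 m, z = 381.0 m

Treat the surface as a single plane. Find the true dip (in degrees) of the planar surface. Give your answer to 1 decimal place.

7.7°

Two edge vectors: Outcrop 7→Outcrop 8 = (96, 55, -14.1), Outcrop 7→Outcrop 9 = (-76, 93, 7.6).
Normal n = (Outcrop 7→Outcrop 8) × (Outcrop 7→Outcrop 9) = (1729.3, 342, 13108).
So ∂z/∂x = −n_x/n_z = −0.13193 and ∂z/∂y = −n_y/n_z = −0.02609.
Gradient magnitude |∇z| = √(a² + b²) = √(0.01740 + 0.00068) = 0.13448.
True dip = arctan(0.13448) = 7.7°, dipping toward E (azimuth ≈ 079°).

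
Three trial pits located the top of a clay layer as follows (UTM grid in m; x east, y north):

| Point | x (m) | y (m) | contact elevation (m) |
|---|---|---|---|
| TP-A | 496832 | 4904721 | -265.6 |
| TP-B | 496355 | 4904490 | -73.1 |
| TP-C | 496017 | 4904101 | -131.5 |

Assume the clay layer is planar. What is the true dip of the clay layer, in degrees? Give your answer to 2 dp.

Let the plane be z = a·x + b·y + c.
TP-B−TP-A: −477a − 231b = 192.5;  TP-C−TP-A: −815a − 620b = 134.1.
Solving gives a = −0.82226, b = 0.86459.
Gradient magnitude |∇z| = √(a² + b²) = √(0.67612 + 0.74752) = 1.19316.
True dip = arctan(1.19316) = 50.03°, dipping toward SE (azimuth ≈ 136°).

50.03°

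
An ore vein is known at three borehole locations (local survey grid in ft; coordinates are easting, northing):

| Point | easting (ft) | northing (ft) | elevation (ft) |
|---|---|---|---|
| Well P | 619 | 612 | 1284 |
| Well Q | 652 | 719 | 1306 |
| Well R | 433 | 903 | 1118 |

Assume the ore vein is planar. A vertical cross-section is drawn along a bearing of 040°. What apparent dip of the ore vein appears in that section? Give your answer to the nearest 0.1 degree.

Two edge vectors: Well P→Well Q = (33, 107, 22), Well P→Well R = (-186, 291, -166).
Normal n = (Well P→Well Q) × (Well P→Well R) = (-24164, 1386, 29505).
So ∂z/∂easting = −n_x/n_z = 0.81898 and ∂z/∂northing = −n_y/n_z = −0.04698.
Unit vector along 040° is (sin 40°, cos 40°) = (0.6428, 0.7660).
Slope in that direction = a·(0.6428) + b·(0.7660) = 0.49045.
Apparent dip = arctan|0.49045| = 26.1° (true dip is 39.4°, so apparent ≤ true as expected).

26.1°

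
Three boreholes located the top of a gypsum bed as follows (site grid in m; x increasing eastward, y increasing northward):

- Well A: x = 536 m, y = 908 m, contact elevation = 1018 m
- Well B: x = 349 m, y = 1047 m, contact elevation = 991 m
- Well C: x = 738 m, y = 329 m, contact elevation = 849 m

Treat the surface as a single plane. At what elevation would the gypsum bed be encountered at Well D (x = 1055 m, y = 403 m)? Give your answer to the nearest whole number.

Let the plane be z = a·x + b·y + c.
Well B−Well A: −187a + 139b = −27;  Well C−Well A: 202a − 579b = −169.
Solving gives a = 0.48786, b = 0.46209.
Then c = 1018 − a·536 − b·908 = 336.93.
At (1055, 403): z = 514.7 + 186.2 + 336.93 = 1037.8 m.

1038 m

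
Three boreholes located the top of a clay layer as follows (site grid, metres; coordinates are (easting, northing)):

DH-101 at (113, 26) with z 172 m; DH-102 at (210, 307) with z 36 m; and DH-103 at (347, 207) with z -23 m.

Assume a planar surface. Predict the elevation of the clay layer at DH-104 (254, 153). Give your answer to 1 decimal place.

Two edge vectors: DH-101→DH-102 = (97, 281, -136), DH-101→DH-103 = (234, 181, -195).
Normal n = (DH-101→DH-102) × (DH-101→DH-103) = (-30179, -12909, -48197).
So ∂z/∂E = −n_x/n_z = −0.62616 and ∂z/∂N = −n_y/n_z = −0.26784.
Intercept c from DH-101: 172 + 70.76 + 6.96 = 249.72.
At (254, 153): z = −159.0 − 41.0 + 249.72 = 49.7 m.

49.7 m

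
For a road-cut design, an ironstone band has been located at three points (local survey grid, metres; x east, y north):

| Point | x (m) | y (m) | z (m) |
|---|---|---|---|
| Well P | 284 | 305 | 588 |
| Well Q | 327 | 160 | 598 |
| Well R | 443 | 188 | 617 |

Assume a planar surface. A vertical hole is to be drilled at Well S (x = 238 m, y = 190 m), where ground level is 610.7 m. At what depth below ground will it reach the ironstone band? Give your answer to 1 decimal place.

Let the plane be z = a·x + b·y + c.
Well Q−Well P: 43a − 145b = 10;  Well R−Well P: 159a − 117b = 29.
Solving gives a = 0.16839, b = −0.01903.
Then c = 588 − a·284 − b·305 = 545.98.
At (238, 190): z_contact = 40.08 − 3.62 + 545.98 = 582.44 m.
Depth below ground = 610.7 − 582.44 = 28.3 m.

28.3 m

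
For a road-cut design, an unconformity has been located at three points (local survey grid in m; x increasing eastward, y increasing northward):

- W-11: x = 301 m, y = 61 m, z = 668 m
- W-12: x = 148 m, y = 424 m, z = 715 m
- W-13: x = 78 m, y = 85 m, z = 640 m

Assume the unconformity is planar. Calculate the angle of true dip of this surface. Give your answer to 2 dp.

Let the plane be z = a·x + b·y + c.
W-12−W-11: −153a + 363b = 47;  W-13−W-11: −223a + 24b = −28.
Solving gives a = 0.14612, b = 0.19107.
Gradient magnitude |∇z| = √(a² + b²) = √(0.02135 + 0.03651) = 0.24054.
True dip = arctan(0.24054) = 13.52°, dipping toward SW (azimuth ≈ 217°).

13.52°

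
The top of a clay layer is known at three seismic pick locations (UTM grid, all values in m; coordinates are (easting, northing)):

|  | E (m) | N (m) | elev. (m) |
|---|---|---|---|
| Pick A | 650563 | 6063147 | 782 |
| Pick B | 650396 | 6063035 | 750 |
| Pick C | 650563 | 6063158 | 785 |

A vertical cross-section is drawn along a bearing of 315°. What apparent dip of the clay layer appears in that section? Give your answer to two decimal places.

Let the plane be z = a·E + b·N + c.
Pick B−Pick A: −167a − 112b = −32;  Pick C−Pick A: 0a + 11b = 3.
Solving gives a = 0.00871, b = 0.27273.
Unit vector along 315° is (sin 315°, cos 315°) = (-0.7071, 0.7071).
Slope in that direction = a·(-0.7071) + b·(0.7071) = 0.18669.
Apparent dip = arctan|0.18669| = 10.57° (true dip is 15.3°, so apparent ≤ true as expected).

10.57°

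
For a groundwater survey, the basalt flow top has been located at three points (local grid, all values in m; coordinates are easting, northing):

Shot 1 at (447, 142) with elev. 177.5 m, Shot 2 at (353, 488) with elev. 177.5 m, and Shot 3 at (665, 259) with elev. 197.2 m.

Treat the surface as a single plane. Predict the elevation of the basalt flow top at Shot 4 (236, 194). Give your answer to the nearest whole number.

162 m

Let the plane be z = a·easting + b·northing + c.
Shot 2−Shot 1: −94a + 346b = 0;  Shot 3−Shot 1: 218a + 117b = 19.7.
Solving gives a = 0.07887, b = 0.02143.
Then c = 177.5 − a·447 − b·142 = 139.20.
At (236, 194): z = 18.6 + 4.2 + 139.20 = 162.0 m.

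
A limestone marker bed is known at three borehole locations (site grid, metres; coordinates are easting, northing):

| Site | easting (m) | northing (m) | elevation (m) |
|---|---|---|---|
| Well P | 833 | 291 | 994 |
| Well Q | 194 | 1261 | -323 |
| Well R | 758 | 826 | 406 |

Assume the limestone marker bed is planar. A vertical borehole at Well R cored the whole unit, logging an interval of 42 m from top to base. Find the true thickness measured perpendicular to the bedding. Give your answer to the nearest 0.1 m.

Let the plane be z = a·easting + b·northing + c.
Well Q−Well P: −639a + 970b = −1317;  Well R−Well P: −75a + 535b = −588.
Solving gives a = 0.49880, b = −1.02914.
|∇z| = √(a²+b²) = 1.14365, so dip δ = arctan(1.14365) = 48.83°.
True thickness = vertical thickness × cos δ = 42 × cos 48.83° = 27.6 m.

27.6 m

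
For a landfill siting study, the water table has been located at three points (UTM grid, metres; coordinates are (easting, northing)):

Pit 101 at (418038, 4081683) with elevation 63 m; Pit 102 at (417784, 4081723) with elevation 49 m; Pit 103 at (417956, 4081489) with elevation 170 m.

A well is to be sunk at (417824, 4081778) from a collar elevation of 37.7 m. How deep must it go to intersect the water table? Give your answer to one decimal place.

19.5 m

Let the plane be z = a·E + b·N + c.
Pit 102−Pit 101: −254a + 40b = −14;  Pit 103−Pit 101: −82a − 194b = 107.
Solving gives a = −0.029758734, b = −0.538967958.
Then c = 63 − a·418038 − b·4081683 = 2212399.63.
At (417824, 4081778): z_contact = −12433.91 − 2199947.55 + 2212399.63 = 18.17 m.
Depth below ground = 37.7 − 18.17 = 19.5 m.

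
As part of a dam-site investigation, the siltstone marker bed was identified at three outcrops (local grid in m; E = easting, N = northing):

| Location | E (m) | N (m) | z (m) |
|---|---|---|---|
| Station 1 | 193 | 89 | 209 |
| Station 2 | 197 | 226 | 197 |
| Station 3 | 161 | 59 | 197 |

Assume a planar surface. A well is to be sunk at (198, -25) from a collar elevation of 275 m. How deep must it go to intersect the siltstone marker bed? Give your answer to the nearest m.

Let the plane be z = a·E + b·N + c.
Station 2−Station 1: 4a + 137b = −12;  Station 3−Station 1: −32a − 30b = −12.
Solving gives a = 0.46998, b = −0.10131.
Then c = 209 − a·193 − b·89 = 127.31.
At (198, -25): z_contact = 93.1 + 2.5 + 127.31 = 222.9 m.
Depth below ground = 275 − 222.9 = 52 m.

52 m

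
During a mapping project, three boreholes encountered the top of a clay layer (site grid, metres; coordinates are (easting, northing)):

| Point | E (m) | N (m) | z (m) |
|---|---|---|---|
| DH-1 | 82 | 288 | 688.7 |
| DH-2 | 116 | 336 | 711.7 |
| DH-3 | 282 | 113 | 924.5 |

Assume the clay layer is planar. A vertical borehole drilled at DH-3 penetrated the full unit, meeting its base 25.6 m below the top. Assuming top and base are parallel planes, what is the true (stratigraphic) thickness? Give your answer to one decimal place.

Two edge vectors: DH-1→DH-2 = (34, 48, 23), DH-1→DH-3 = (200, -175, 235.8).
Normal n = (DH-1→DH-2) × (DH-1→DH-3) = (15343.4, -3417.2, -15550).
So ∂z/∂E = −n_x/n_z = 0.98671 and ∂z/∂N = −n_y/n_z = −0.21976.
|∇z| = √(a²+b²) = 1.01089, so dip δ = arctan(1.01089) = 45.31°.
True thickness = vertical thickness × cos δ = 25.6 × cos 45.31° = 18.0 m.

18.0 m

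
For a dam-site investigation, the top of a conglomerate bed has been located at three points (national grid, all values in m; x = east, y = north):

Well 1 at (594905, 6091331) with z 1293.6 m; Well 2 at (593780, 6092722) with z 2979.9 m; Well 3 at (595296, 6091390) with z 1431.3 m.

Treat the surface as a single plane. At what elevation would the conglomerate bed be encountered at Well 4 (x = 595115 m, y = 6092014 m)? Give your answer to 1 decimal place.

Let the plane be z = a·x + b·y + c.
Well 2−Well 1: −1125a + 1391b = 1686.3;  Well 3−Well 1: 391a + 59b = 137.7.
Solving gives a = 0.150836698, b = 1.334285611.
Then c = 1293.6 − a·594905 − b·6091331 = −8216015.21.
At (595115, 6092014): z = 89765.2 + 8128486.6 − 8216015.21 = 2236.6 m.

2236.6 m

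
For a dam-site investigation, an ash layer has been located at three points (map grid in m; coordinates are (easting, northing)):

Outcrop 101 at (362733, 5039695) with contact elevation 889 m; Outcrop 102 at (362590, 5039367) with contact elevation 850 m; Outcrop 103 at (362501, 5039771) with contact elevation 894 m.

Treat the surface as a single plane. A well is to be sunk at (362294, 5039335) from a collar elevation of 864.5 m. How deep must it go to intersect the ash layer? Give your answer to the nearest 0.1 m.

22.6 m

Let the plane be z = a·E + b·N + c.
Outcrop 102−Outcrop 101: −143a − 328b = −39;  Outcrop 103−Outcrop 101: −232a + 76b = 5.
Solving gives a = 0.015224691, b = 0.112264845.
Then c = 889 − a·362733 − b·5039695 = −570414.08.
At (362294, 5039335): z_contact = 5515.81 + 565740.16 − 570414.08 = 841.90 m.
Depth below ground = 864.5 − 841.90 = 22.6 m.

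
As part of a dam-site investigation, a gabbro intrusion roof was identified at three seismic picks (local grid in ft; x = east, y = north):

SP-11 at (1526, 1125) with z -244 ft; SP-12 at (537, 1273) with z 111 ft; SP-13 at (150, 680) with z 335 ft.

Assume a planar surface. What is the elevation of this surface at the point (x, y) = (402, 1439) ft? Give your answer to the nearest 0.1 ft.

Two edge vectors: SP-11→SP-12 = (-989, 148, 355), SP-11→SP-13 = (-1376, -445, 579).
Normal n = (SP-11→SP-12) × (SP-11→SP-13) = (243667, 84151, 643753).
So ∂z/∂x = −n_x/n_z = −0.378510 and ∂z/∂y = −n_y/n_z = −0.130719.
Intercept c from SP-11: -244 + 577.61 + 147.06 = 480.67.
At (402, 1439): z = −152.2 − 188.1 + 480.67 = 140.4 ft.

140.4 ft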